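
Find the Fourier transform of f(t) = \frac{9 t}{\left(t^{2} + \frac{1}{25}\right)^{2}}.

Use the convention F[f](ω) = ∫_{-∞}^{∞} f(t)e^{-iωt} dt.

F(ω) = - \frac{45 i \pi \omega e^{- \frac{\left|{\omega}\right|}{5}}}{2}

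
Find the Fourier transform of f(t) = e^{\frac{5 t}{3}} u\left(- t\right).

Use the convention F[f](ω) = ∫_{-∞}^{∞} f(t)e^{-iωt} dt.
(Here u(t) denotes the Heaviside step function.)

F(ω) = - \frac{3}{3 i \omega - 5}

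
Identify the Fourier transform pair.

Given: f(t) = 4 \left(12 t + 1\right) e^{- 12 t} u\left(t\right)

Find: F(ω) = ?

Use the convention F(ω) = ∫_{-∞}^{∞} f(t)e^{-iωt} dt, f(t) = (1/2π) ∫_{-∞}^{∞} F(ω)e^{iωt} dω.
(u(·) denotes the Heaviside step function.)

F(ω) = \frac{4 \left(- i \omega - 24\right)}{\omega^{2} - 24 i \omega - 144}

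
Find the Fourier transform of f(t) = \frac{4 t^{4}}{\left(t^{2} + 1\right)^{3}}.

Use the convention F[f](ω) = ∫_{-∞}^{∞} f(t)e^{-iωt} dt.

F(ω) = \frac{\pi \left(\omega^{2} - 5 \left|{\omega}\right| + 3\right) e^{- \left|{\omega}\right|}}{2}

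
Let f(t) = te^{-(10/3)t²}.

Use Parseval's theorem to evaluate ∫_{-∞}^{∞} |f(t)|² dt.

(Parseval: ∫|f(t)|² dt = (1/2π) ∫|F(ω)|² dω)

∫|f(t)|² dt = \frac{3 \sqrt{15} \sqrt{\pi}}{400}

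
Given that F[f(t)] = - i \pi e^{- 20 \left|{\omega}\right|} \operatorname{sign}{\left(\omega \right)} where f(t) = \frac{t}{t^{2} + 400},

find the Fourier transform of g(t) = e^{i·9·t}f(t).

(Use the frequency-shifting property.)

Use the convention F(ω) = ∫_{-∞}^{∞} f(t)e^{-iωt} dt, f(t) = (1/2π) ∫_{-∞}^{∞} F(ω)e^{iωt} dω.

F[g](ω) = - i \pi e^{- 20 \left|{\omega - 9}\right|} \operatorname{sign}{\left(\omega - 9 \right)}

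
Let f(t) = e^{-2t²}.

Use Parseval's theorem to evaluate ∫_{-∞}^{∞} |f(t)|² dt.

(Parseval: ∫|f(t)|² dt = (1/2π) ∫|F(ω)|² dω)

∫|f(t)|² dt = \frac{\sqrt{\pi}}{2}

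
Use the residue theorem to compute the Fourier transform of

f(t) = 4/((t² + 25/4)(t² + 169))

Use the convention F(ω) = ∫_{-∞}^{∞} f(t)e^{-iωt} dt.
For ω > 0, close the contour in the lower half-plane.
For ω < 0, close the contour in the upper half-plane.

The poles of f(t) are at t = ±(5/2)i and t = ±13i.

Let g(z) = f(z)e^{-iωz}; for large |z| the factor e^{-iωz} decays in the lower half-plane when ω > 0 and in the upper half-plane when ω < 0.

Case ω > 0 (lower half-plane, clockwise contour ⇒ F(ω) = -2πi·ΣRes):
  Res_{z = - \frac{5 i}{2}} g(z) = \frac{16 i e^{- \frac{5 \omega}{2}}}{3255}
  Res_{z = - 13 i} g(z) = - \frac{8 i e^{- 13 \omega}}{8463}
  F(ω) = -2πi·ΣRes = - \frac{16 \pi e^{- 13 \omega}}{8463} + \frac{32 \pi e^{- \frac{5 \omega}{2}}}{3255}

Case ω < 0 (upper half-plane, counterclockwise contour ⇒ F(ω) = +2πi·ΣRes):
  Res_{z = \frac{5 i}{2}} g(z) = - \frac{16 i e^{\frac{5 \omega}{2}}}{3255}
  Res_{z = 13 i} g(z) = \frac{8 i e^{13 \omega}}{8463}
  F(ω) = 2πi·ΣRes = \frac{16 \pi \left(26 e^{\frac{5 \omega}{2}} - 5 e^{13 \omega}\right)}{42315}

Both cases combine into a single formula in |ω|:

F(ω) = - \frac{16 \pi e^{- 13 \left|{\omega}\right|}}{8463} + \frac{32 \pi e^{- \frac{5 \left|{\omega}\right|}{2}}}{3255}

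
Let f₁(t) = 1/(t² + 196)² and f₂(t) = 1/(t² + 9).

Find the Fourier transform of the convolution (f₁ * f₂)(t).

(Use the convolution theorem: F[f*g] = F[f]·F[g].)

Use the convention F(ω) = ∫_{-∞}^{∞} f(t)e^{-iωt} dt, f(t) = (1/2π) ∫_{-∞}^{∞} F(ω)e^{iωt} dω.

F[f₁*f₂](ω) = \frac{\pi^{2} \left(14 \left|{\omega}\right| + 1\right) e^{- 17 \left|{\omega}\right|}}{16464}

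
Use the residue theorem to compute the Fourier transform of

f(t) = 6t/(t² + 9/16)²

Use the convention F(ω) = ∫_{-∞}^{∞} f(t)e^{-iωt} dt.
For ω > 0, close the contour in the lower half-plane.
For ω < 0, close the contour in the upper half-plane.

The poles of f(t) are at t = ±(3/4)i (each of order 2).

Let g(z) = f(z)e^{-iωz}; for large |z| the factor e^{-iωz} decays in the lower half-plane when ω > 0 and in the upper half-plane when ω < 0.

Case ω > 0 (lower half-plane, clockwise contour ⇒ F(ω) = -2πi·ΣRes):
  Res_{z = - \frac{3 i}{4}} g(z) = 2 \omega e^{- \frac{3 \omega}{4}} (pole of order 2)
  F(ω) = -2πi·ΣRes = - 4 i \pi \omega e^{- \frac{3 \omega}{4}}

Case ω < 0 (upper half-plane, counterclockwise contour ⇒ F(ω) = +2πi·ΣRes):
  Res_{z = \frac{3 i}{4}} g(z) = - 2 \omega e^{\frac{3 \omega}{4}} (pole of order 2)
  F(ω) = 2πi·ΣRes = - 4 i \pi \omega e^{\frac{3 \omega}{4}}

Both cases combine into a single formula in |ω|:

F(ω) = - 4 i \pi \omega e^{- \frac{3 \left|{\omega}\right|}{4}}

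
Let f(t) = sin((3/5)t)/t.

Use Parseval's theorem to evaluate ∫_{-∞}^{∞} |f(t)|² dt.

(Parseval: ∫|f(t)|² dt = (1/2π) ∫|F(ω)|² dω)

∫|f(t)|² dt = \frac{3 \pi}{5}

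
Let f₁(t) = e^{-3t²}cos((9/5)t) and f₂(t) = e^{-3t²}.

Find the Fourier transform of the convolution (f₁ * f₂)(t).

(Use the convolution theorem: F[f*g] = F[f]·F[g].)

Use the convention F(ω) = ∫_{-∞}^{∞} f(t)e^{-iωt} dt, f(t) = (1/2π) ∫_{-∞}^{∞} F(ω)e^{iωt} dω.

F[f₁*f₂](ω) = \frac{\pi \left(e^{\frac{3 \omega}{5}} + 1\right) e^{- \frac{\omega^{2}}{6} - \frac{3 \omega}{10} - \frac{27}{100}}}{6}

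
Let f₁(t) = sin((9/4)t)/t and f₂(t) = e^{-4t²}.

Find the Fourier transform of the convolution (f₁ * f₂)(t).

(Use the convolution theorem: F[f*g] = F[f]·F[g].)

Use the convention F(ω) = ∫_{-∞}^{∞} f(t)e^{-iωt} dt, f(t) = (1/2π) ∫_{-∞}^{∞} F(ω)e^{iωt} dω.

F[f₁*f₂](ω) = \begin{cases} \frac{\pi^{\frac{3}{2}} e^{- \frac{\omega^{2}}{16}}}{2} & \text{for}\: \omega > - \frac{9}{4} \wedge \omega < \frac{9}{4} \\0 & \text{otherwise} \end{cases}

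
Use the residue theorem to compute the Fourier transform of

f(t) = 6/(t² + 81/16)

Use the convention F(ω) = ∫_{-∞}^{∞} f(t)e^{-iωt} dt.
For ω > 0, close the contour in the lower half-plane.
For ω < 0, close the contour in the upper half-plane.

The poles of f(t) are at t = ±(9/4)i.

Let g(z) = f(z)e^{-iωz}; for large |z| the factor e^{-iωz} decays in the lower half-plane when ω > 0 and in the upper half-plane when ω < 0.

Case ω > 0 (lower half-plane, clockwise contour ⇒ F(ω) = -2πi·ΣRes):
  Res_{z = - \frac{9 i}{4}} g(z) = \frac{4 i e^{- \frac{9 \omega}{4}}}{3}
  F(ω) = -2πi·ΣRes = \frac{8 \pi e^{- \frac{9 \omega}{4}}}{3}

Case ω < 0 (upper half-plane, counterclockwise contour ⇒ F(ω) = +2πi·ΣRes):
  Res_{z = \frac{9 i}{4}} g(z) = - \frac{4 i e^{\frac{9 \omega}{4}}}{3}
  F(ω) = 2πi·ΣRes = \frac{8 \pi e^{\frac{9 \omega}{4}}}{3}

Both cases combine into a single formula in |ω|:

F(ω) = \frac{8 \pi e^{- \frac{9 \left|{\omega}\right|}{4}}}{3}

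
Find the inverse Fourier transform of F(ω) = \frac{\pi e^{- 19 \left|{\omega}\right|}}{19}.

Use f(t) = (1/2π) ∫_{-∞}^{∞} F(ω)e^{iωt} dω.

f(t) = \frac{1}{t^{2} + 361}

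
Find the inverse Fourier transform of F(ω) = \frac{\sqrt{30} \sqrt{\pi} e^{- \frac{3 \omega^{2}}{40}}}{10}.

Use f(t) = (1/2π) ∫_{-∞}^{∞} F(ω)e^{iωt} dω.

f(t) = e^{- \frac{10 t^{2}}{3}}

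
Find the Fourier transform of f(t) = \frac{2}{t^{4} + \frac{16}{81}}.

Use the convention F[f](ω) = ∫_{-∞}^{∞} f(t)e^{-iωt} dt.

F(ω) = \frac{27 \pi e^{- \frac{\sqrt{2} \left|{\omega}\right|}{3}} \sin{\left(\frac{\sqrt{2} \left|{\omega}\right|}{3} + \frac{\pi}{4} \right)}}{4}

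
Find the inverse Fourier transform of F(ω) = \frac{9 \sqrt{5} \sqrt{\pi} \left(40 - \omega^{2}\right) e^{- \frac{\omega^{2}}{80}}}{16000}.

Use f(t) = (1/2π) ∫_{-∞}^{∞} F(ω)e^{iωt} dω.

f(t) = 9 t^{2} e^{- 20 t^{2}}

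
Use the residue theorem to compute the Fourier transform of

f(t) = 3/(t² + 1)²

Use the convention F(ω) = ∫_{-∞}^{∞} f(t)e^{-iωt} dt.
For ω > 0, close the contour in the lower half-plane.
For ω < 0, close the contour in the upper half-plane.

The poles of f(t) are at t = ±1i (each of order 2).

Let g(z) = f(z)e^{-iωz}; for large |z| the factor e^{-iωz} decays in the lower half-plane when ω > 0 and in the upper half-plane when ω < 0.

Case ω > 0 (lower half-plane, clockwise contour ⇒ F(ω) = -2πi·ΣRes):
  Res_{z = - i} g(z) = \frac{3 i \left(\omega + 1\right) e^{- \omega}}{4} (pole of order 2)
  F(ω) = -2πi·ΣRes = \frac{3 \pi \left(\omega + 1\right) e^{- \omega}}{2}

Case ω < 0 (upper half-plane, counterclockwise contour ⇒ F(ω) = +2πi·ΣRes):
  Res_{z = i} g(z) = \frac{3 i \left(\omega - 1\right) e^{\omega}}{4} (pole of order 2)
  F(ω) = 2πi·ΣRes = \frac{3 \pi \left(1 - \omega\right) e^{\omega}}{2}

Both cases combine into a single formula in |ω|:

F(ω) = \frac{3 \pi \left(\left|{\omega}\right| + 1\right) e^{- \left|{\omega}\right|}}{2}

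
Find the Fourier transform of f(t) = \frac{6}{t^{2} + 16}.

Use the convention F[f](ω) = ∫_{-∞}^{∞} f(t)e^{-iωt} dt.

F(ω) = \frac{3 \pi e^{- 4 \left|{\omega}\right|}}{2}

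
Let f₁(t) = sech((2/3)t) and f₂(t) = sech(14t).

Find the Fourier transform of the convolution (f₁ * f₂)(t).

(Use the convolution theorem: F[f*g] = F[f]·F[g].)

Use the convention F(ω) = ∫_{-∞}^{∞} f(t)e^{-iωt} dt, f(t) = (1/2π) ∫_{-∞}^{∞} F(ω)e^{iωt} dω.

F[f₁*f₂](ω) = \frac{3 \pi^{2}}{28 \cosh{\left(\frac{\pi \omega}{28} \right)} \cosh{\left(\frac{3 \pi \omega}{4} \right)}}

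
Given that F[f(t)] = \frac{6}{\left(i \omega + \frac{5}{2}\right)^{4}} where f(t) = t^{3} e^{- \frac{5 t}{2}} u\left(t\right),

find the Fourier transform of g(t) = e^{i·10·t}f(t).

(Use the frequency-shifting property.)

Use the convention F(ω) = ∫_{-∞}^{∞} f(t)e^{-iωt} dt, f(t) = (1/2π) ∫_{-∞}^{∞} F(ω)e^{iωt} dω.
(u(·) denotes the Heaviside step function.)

F[g](ω) = \frac{96}{\left(2 i \left(\omega - 10\right) + 5\right)^{4}}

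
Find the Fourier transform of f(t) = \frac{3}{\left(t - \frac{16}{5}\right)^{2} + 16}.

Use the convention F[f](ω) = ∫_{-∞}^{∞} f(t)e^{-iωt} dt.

F(ω) = \frac{3 \pi e^{- \frac{16 i \omega}{5} - 4 \left|{\omega}\right|}}{4}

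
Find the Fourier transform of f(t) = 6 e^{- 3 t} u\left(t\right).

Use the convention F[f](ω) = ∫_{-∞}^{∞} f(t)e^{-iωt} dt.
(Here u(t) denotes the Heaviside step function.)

F(ω) = \frac{6}{i \omega + 3}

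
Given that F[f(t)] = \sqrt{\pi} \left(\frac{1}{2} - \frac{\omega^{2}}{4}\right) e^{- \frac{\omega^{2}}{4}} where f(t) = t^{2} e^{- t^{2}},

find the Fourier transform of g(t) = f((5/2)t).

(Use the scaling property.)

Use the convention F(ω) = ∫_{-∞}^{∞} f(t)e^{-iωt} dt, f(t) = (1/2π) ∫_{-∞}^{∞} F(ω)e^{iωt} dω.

F[g](ω) = \frac{\sqrt{\pi} \left(25 - 2 \omega^{2}\right) e^{- \frac{\omega^{2}}{25}}}{125}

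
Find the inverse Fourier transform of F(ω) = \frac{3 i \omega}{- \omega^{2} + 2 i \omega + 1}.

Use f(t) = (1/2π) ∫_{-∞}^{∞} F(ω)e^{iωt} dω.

f(t) = 3 \left(1 - t\right) e^{- t} u\left(t\right)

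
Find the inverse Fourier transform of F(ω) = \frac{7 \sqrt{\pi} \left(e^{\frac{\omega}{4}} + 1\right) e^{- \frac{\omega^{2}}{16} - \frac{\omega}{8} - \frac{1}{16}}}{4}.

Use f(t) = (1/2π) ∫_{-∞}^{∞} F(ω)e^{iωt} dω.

f(t) = 7 e^{- 4 t^{2}} \cos{\left(t \right)}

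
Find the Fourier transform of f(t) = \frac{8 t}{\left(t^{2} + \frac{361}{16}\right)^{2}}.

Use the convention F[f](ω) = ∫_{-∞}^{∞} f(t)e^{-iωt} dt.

F(ω) = - \frac{16 i \pi \omega e^{- \frac{19 \left|{\omega}\right|}{4}}}{19}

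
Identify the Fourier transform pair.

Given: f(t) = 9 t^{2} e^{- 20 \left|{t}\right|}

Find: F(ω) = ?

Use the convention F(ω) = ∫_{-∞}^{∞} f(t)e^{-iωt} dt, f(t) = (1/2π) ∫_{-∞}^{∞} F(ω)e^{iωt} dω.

F(ω) = \frac{720 \left(400 - 3 \omega^{2}\right)}{\left(\omega^{2} + 400\right)^{3}}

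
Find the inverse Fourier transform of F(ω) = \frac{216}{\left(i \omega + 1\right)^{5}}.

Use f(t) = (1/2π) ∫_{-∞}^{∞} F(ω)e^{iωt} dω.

f(t) = 9 t^{4} e^{- t} u\left(t\right)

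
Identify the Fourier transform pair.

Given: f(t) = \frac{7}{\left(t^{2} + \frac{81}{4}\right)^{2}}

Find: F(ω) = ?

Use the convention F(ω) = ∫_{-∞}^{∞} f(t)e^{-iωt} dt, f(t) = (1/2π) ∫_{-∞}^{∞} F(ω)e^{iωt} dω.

F(ω) = \frac{14 \pi \left(9 \left|{\omega}\right| + 2\right) e^{- \frac{9 \left|{\omega}\right|}{2}}}{729}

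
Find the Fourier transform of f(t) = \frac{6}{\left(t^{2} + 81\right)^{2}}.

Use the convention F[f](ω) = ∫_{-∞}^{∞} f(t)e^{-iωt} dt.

F(ω) = \frac{\pi \left(9 \left|{\omega}\right| + 1\right) e^{- 9 \left|{\omega}\right|}}{243}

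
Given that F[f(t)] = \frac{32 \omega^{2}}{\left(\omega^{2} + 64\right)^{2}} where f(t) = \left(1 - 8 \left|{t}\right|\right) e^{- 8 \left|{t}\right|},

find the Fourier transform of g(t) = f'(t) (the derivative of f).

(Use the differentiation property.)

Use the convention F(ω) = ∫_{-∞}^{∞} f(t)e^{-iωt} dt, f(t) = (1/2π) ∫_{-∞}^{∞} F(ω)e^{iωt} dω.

F[g](ω) = \frac{32 i \omega^{3}}{\left(\omega^{2} + 64\right)^{2}}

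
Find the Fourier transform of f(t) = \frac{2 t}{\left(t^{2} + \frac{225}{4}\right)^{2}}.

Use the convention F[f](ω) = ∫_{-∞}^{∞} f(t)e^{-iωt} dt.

F(ω) = - \frac{2 i \pi \omega e^{- \frac{15 \left|{\omega}\right|}{2}}}{15}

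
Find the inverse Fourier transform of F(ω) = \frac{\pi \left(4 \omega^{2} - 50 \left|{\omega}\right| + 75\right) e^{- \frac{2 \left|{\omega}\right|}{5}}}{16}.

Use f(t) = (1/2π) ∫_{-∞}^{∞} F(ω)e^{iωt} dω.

f(t) = \frac{5 t^{4}}{\left(t^{2} + \frac{4}{25}\right)^{3}}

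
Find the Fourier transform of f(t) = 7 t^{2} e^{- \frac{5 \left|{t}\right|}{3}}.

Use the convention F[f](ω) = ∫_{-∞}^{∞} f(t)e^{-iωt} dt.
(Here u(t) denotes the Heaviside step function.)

F(ω) = \frac{3780 \left(25 - 27 \omega^{2}\right)}{\left(9 \omega^{2} + 25\right)^{3}}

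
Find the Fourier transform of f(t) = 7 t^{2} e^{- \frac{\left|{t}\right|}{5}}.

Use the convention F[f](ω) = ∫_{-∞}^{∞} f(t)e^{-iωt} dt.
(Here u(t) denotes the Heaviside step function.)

F(ω) = \frac{3500 \left(1 - 75 \omega^{2}\right)}{\left(25 \omega^{2} + 1\right)^{3}}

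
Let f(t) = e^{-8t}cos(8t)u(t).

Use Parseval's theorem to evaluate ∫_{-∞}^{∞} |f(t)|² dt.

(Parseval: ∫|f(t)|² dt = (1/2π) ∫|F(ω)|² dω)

∫|f(t)|² dt = \frac{3}{64}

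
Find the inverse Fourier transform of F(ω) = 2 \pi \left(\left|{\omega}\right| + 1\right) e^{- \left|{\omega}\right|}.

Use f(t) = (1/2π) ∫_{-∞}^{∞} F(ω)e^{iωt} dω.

f(t) = \frac{4}{\left(t^{2} + 1\right)^{2}}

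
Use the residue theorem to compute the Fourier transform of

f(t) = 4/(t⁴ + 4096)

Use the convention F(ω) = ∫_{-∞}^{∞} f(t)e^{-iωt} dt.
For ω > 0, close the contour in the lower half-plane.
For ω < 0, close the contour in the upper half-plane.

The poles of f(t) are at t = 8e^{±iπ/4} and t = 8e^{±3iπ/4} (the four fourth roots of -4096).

Let g(z) = f(z)e^{-iωz}; for large |z| the factor e^{-iωz} decays in the lower half-plane when ω > 0 and in the upper half-plane when ω < 0.

Case ω > 0 (lower half-plane, clockwise contour ⇒ F(ω) = -2πi·ΣRes):
  Res_{z = - 4 \sqrt{2} - 4 \sqrt{2} i} g(z) = \frac{\sqrt{2} i \left(1 - i\right) e^{4 \sqrt{2} \omega \left(-1 + i\right)}}{1024}
  Res_{z = 4 \sqrt{2} - 4 \sqrt{2} i} g(z) = \frac{\sqrt{2} i \left(1 + i\right) e^{- 4 \sqrt{2} \omega \left(1 + i\right)}}{1024}
  F(ω) = -2πi·ΣRes = \frac{\sqrt{2} \pi \left(1 - i\right) \left(e^{8 \sqrt{2} i \omega} + i\right) e^{- 4 \sqrt{2} \omega \left(1 + i\right)}}{512} = \frac{\sqrt{2} \pi \left(\sin{\left(4 \sqrt{2} \omega \right)} + \cos{\left(4 \sqrt{2} \omega \right)}\right) e^{- 4 \sqrt{2} \omega}}{256}

Case ω < 0 (upper half-plane, counterclockwise contour ⇒ F(ω) = +2πi·ΣRes):
  Res_{z = 4 \sqrt{2} + 4 \sqrt{2} i} g(z) = \frac{\sqrt{2} i \left(-1 + i\right) e^{4 \sqrt{2} \omega \left(1 - i\right)}}{1024}
  Res_{z = - 4 \sqrt{2} + 4 \sqrt{2} i} g(z) = \frac{\sqrt{2} \left(1 - i\right) e^{4 \sqrt{2} \omega \left(1 + i\right)}}{1024}
  F(ω) = 2πi·ΣRes = - \frac{\sqrt{2} i \pi \left(i \left(1 - i\right) e^{4 \sqrt{2} \omega \left(1 - i\right)} - \left(1 - i\right) e^{4 \sqrt{2} \omega \left(1 + i\right)}\right)}{512} = \frac{\sqrt{2} \pi \left(- \sin{\left(4 \sqrt{2} \omega \right)} + \cos{\left(4 \sqrt{2} \omega \right)}\right) e^{4 \sqrt{2} \omega}}{256}

Both cases combine into a single formula in |ω|:

F(ω) = \frac{\sqrt{2} \pi \left(\sin{\left(4 \sqrt{2} \left|{\omega}\right| \right)} + \cos{\left(4 \sqrt{2} \left|{\omega}\right| \right)}\right) e^{- 4 \sqrt{2} \left|{\omega}\right|}}{256}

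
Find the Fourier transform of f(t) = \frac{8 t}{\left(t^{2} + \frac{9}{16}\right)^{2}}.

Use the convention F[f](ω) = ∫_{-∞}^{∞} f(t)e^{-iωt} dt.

F(ω) = - \frac{16 i \pi \omega e^{- \frac{3 \left|{\omega}\right|}{4}}}{3}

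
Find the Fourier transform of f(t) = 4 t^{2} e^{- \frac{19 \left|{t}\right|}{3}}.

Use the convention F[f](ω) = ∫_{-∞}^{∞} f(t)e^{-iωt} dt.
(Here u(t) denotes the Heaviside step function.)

F(ω) = \frac{8208 \left(361 - 27 \omega^{2}\right)}{\left(9 \omega^{2} + 361\right)^{3}}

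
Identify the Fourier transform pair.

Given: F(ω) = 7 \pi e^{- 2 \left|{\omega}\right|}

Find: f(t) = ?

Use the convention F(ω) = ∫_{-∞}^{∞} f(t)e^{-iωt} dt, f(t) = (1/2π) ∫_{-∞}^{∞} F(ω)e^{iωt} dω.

f(t) = \frac{14}{t^{2} + 4}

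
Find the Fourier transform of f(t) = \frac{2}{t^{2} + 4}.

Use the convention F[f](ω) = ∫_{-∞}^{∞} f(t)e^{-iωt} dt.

F(ω) = \pi e^{- 2 \left|{\omega}\right|}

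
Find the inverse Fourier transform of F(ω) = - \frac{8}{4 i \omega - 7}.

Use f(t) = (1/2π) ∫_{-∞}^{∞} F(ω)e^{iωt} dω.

f(t) = 2 e^{\frac{7 t}{4}} u\left(- t\right)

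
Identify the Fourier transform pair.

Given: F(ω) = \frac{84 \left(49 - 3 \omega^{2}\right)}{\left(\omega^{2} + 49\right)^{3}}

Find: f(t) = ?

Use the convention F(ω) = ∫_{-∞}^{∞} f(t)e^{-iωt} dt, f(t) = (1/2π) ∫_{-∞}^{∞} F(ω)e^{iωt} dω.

f(t) = 3 t^{2} e^{- 7 \left|{t}\right|}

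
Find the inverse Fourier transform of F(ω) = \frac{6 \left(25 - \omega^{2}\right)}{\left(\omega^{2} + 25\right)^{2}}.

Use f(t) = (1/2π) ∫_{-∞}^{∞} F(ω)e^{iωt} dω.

f(t) = 3 e^{- 5 \left|{t}\right|} \left|{t}\right|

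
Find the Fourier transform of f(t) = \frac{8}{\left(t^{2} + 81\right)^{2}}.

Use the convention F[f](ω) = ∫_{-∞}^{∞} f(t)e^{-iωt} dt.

F(ω) = \frac{4 \pi \left(9 \left|{\omega}\right| + 1\right) e^{- 9 \left|{\omega}\right|}}{729}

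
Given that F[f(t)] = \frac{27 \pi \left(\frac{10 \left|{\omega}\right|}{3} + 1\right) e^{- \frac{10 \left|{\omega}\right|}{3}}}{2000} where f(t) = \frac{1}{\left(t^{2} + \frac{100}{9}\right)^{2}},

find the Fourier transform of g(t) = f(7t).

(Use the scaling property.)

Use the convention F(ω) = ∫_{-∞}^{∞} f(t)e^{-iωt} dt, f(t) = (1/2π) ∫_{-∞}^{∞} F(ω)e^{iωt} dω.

F[g](ω) = \frac{9 \pi \left(10 \left|{\omega}\right| + 21\right) e^{- \frac{10 \left|{\omega}\right|}{21}}}{98000}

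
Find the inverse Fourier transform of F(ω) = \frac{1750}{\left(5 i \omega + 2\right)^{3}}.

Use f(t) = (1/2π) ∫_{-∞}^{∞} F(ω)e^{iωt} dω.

f(t) = 7 t^{2} e^{- \frac{2 t}{5}} u\left(t\right)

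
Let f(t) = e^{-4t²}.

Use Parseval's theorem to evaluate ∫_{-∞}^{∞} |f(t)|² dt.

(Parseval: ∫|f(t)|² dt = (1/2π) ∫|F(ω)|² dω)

∫|f(t)|² dt = \frac{\sqrt{2} \sqrt{\pi}}{4}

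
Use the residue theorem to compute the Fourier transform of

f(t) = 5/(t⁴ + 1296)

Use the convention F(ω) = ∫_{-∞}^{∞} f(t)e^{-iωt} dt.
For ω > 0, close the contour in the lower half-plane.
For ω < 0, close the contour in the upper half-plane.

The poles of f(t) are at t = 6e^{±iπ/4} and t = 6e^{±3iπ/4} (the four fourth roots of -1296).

Let g(z) = f(z)e^{-iωz}; for large |z| the factor e^{-iωz} decays in the lower half-plane when ω > 0 and in the upper half-plane when ω < 0.

Case ω > 0 (lower half-plane, clockwise contour ⇒ F(ω) = -2πi·ΣRes):
  Res_{z = - 3 \sqrt{2} - 3 \sqrt{2} i} g(z) = \frac{5 \sqrt{2} i \left(1 - i\right) e^{3 \sqrt{2} \omega \left(-1 + i\right)}}{1728}
  Res_{z = 3 \sqrt{2} - 3 \sqrt{2} i} g(z) = \frac{5 \sqrt{2} i \left(1 + i\right) e^{- 3 \sqrt{2} \omega \left(1 + i\right)}}{1728}
  F(ω) = -2πi·ΣRes = \frac{5 \sqrt{2} \pi \left(1 - i\right) \left(e^{6 \sqrt{2} i \omega} + i\right) e^{- 3 \sqrt{2} \omega \left(1 + i\right)}}{864} = \frac{5 \pi e^{- 3 \sqrt{2} \omega} \sin{\left(3 \sqrt{2} \omega + \frac{\pi}{4} \right)}}{216}

Case ω < 0 (upper half-plane, counterclockwise contour ⇒ F(ω) = +2πi·ΣRes):
  Res_{z = 3 \sqrt{2} + 3 \sqrt{2} i} g(z) = \frac{5 \sqrt{2} i \left(-1 + i\right) e^{3 \sqrt{2} \omega \left(1 - i\right)}}{1728}
  Res_{z = - 3 \sqrt{2} + 3 \sqrt{2} i} g(z) = \frac{5 \sqrt{2} \left(1 - i\right) e^{3 \sqrt{2} \omega \left(1 + i\right)}}{1728}
  F(ω) = 2πi·ΣRes = - \frac{5 \sqrt{2} i \pi \left(i \left(1 - i\right) e^{3 \sqrt{2} \omega \left(1 - i\right)} - \left(1 - i\right) e^{3 \sqrt{2} \omega \left(1 + i\right)}\right)}{864} = \frac{5 \pi e^{3 \sqrt{2} \omega} \cos{\left(3 \sqrt{2} \omega + \frac{\pi}{4} \right)}}{216}

Both cases combine into a single formula in |ω|:

F(ω) = \frac{5 \pi e^{- 3 \sqrt{2} \left|{\omega}\right|} \sin{\left(3 \sqrt{2} \left|{\omega}\right| + \frac{\pi}{4} \right)}}{216}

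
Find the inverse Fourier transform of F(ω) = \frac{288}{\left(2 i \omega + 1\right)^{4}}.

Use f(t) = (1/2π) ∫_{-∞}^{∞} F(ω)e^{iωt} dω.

f(t) = 3 t^{3} e^{- \frac{t}{2}} u\left(t\right)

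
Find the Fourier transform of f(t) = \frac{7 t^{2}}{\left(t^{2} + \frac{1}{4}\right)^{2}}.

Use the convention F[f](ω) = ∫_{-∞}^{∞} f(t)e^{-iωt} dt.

F(ω) = \frac{7 \pi \left(2 - \left|{\omega}\right|\right) e^{- \frac{\left|{\omega}\right|}{2}}}{2}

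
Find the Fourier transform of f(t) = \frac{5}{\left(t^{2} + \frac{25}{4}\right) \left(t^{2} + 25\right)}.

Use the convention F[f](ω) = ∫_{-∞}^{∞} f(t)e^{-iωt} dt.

F(ω) = - \frac{4 \pi e^{- 5 \left|{\omega}\right|}}{75} + \frac{8 \pi e^{- \frac{5 \left|{\omega}\right|}{2}}}{75}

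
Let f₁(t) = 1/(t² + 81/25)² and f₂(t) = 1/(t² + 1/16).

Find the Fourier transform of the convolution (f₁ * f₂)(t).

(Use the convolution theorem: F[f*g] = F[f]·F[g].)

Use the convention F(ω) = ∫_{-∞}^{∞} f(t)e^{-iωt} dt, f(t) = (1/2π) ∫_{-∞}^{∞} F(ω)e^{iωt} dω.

F[f₁*f₂](ω) = \frac{50 \pi^{2} \left(9 \left|{\omega}\right| + 5\right) e^{- \frac{41 \left|{\omega}\right|}{20}}}{729}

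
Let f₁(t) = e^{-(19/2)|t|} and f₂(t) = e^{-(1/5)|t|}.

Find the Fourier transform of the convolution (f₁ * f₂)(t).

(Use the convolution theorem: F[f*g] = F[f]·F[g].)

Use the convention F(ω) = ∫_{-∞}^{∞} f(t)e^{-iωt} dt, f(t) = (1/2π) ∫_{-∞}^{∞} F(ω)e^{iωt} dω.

F[f₁*f₂](ω) = \frac{760}{100 \omega^{4} + 9029 \omega^{2} + 361}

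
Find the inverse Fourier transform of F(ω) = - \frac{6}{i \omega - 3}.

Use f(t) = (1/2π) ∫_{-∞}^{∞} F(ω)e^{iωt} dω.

f(t) = 6 e^{3 t} u\left(- t\right)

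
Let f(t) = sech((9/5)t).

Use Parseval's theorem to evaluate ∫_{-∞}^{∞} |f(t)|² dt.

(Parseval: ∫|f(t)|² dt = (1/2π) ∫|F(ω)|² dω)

∫|f(t)|² dt = \frac{10}{9}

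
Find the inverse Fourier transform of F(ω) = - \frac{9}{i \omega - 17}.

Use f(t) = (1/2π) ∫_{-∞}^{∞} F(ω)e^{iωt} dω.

f(t) = 9 e^{17 t} u\left(- t\right)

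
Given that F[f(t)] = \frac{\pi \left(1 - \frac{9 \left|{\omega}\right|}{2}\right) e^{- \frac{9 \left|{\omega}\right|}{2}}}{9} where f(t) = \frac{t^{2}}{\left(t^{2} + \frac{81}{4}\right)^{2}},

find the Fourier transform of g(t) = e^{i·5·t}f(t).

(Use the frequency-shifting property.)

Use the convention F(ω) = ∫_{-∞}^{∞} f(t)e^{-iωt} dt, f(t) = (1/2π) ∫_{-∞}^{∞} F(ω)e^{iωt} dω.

F[g](ω) = \frac{\pi \left(2 - 9 \left|{\omega - 5}\right|\right) e^{- \frac{9 \left|{\omega - 5}\right|}{2}}}{18}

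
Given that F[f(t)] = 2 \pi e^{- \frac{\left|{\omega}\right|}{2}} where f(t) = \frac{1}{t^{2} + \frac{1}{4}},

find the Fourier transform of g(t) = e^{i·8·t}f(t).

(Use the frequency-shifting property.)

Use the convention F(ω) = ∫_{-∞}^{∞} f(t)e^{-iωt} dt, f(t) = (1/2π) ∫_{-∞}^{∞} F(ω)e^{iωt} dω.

F[g](ω) = 2 \pi e^{- \frac{\left|{\omega - 8}\right|}{2}}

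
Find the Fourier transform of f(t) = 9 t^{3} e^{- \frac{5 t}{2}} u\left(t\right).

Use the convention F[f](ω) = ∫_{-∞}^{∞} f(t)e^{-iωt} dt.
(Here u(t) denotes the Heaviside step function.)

F(ω) = \frac{864}{\left(2 i \omega + 5\right)^{4}}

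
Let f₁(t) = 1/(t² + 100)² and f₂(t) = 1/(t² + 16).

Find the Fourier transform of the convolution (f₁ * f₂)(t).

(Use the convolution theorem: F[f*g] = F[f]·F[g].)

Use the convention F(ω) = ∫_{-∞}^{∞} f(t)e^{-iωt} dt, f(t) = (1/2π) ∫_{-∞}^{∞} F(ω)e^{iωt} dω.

F[f₁*f₂](ω) = \frac{\pi^{2} \left(10 \left|{\omega}\right| + 1\right) e^{- 14 \left|{\omega}\right|}}{8000}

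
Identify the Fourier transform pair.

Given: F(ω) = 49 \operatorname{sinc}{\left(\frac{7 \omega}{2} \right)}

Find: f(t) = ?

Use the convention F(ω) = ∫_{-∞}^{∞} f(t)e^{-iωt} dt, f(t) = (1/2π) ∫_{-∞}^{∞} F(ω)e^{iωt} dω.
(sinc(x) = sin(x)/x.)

f(t) = 7 \left(\begin{cases} 1 & \text{for}\: \left|{t}\right| < \frac{7}{2} \\0 & \text{otherwise} \end{cases}\right)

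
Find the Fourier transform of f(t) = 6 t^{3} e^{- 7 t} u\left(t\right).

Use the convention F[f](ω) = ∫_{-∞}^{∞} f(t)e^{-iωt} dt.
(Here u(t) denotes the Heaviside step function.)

F(ω) = \frac{36}{\left(i \omega + 7\right)^{4}}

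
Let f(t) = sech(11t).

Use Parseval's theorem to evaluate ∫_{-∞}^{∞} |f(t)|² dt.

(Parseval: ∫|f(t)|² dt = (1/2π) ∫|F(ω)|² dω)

∫|f(t)|² dt = \frac{2}{11}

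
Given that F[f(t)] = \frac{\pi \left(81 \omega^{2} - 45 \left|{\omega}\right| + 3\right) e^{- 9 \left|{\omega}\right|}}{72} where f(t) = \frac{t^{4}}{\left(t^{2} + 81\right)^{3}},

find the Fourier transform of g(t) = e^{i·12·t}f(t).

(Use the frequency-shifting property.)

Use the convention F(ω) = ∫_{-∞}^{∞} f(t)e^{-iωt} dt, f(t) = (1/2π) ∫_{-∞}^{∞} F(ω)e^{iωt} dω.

F[g](ω) = \frac{\pi \left(27 \left(\omega - 12\right)^{2} - 15 \left|{\omega - 12}\right| + 1\right) e^{- 9 \left|{\omega - 12}\right|}}{24}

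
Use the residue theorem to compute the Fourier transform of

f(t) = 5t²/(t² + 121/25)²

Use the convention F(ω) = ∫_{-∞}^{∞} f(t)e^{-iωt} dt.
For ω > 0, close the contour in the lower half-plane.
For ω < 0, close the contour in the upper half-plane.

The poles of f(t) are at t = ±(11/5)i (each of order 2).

Let g(z) = f(z)e^{-iωz}; for large |z| the factor e^{-iωz} decays in the lower half-plane when ω > 0 and in the upper half-plane when ω < 0.

Case ω > 0 (lower half-plane, clockwise contour ⇒ F(ω) = -2πi·ΣRes):
  Res_{z = - \frac{11 i}{5}} g(z) = \frac{5 i \left(5 - 11 \omega\right) e^{- \frac{11 \omega}{5}}}{44} (pole of order 2)
  F(ω) = -2πi·ΣRes = \frac{5 \pi \left(5 - 11 \omega\right) e^{- \frac{11 \omega}{5}}}{22}

Case ω < 0 (upper half-plane, counterclockwise contour ⇒ F(ω) = +2πi·ΣRes):
  Res_{z = \frac{11 i}{5}} g(z) = \frac{5 i \left(- 11 \omega - 5\right) e^{\frac{11 \omega}{5}}}{44} (pole of order 2)
  F(ω) = 2πi·ΣRes = \frac{5 \pi \left(11 \omega + 5\right) e^{\frac{11 \omega}{5}}}{22}

Both cases combine into a single formula in |ω|:

F(ω) = \frac{5 \pi \left(5 - 11 \left|{\omega}\right|\right) e^{- \frac{11 \left|{\omega}\right|}{5}}}{22}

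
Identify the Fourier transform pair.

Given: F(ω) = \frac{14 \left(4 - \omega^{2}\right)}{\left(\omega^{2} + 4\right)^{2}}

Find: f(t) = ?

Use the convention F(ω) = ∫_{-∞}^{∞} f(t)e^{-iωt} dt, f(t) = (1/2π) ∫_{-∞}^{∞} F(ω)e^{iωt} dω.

f(t) = 7 e^{- 2 \left|{t}\right|} \left|{t}\right|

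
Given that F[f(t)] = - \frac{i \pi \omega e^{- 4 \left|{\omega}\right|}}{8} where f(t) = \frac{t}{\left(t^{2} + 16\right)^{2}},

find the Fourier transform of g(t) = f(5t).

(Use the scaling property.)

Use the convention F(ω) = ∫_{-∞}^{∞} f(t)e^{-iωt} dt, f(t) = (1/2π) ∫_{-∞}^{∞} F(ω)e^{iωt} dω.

F[g](ω) = - \frac{i \pi \omega e^{- \frac{4 \left|{\omega}\right|}{5}}}{200}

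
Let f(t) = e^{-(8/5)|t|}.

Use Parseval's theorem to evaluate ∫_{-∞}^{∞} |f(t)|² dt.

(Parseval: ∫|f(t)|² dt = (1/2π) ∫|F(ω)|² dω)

∫|f(t)|² dt = \frac{5}{8}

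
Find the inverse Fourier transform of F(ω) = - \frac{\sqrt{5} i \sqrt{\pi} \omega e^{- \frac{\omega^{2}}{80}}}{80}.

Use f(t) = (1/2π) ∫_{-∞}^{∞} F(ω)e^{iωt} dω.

f(t) = 5 t e^{- 20 t^{2}}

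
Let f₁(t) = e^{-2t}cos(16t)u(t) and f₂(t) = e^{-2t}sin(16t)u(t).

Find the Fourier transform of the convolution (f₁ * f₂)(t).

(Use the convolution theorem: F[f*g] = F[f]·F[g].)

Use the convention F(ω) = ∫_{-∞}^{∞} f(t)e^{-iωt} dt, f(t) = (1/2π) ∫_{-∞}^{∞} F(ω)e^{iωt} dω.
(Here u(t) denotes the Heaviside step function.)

F[f₁*f₂](ω) = \frac{16 \left(i \omega + 2\right)}{\left(\left(i \omega + 2\right)^{2} + 256\right)^{2}}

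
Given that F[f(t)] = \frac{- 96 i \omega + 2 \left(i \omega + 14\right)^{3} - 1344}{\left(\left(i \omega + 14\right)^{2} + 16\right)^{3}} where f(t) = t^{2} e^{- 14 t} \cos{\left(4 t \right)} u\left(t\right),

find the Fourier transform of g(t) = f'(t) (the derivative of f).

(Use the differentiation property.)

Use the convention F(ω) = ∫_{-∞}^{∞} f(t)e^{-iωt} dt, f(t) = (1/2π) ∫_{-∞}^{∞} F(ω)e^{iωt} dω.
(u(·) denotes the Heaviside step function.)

F[g](ω) = - \frac{2 i \omega \left(48 i \omega - \left(i \omega + 14\right)^{3} + 672\right)}{\left(\left(i \omega + 14\right)^{2} + 16\right)^{3}}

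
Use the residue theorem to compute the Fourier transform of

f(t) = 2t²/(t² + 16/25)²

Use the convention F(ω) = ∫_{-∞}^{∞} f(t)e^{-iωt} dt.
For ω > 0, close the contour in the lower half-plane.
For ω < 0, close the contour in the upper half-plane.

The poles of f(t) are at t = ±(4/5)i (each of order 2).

Let g(z) = f(z)e^{-iωz}; for large |z| the factor e^{-iωz} decays in the lower half-plane when ω > 0 and in the upper half-plane when ω < 0.

Case ω > 0 (lower half-plane, clockwise contour ⇒ F(ω) = -2πi·ΣRes):
  Res_{z = - \frac{4 i}{5}} g(z) = \frac{i \left(5 - 4 \omega\right) e^{- \frac{4 \omega}{5}}}{8} (pole of order 2)
  F(ω) = -2πi·ΣRes = \frac{\pi \left(5 - 4 \omega\right) e^{- \frac{4 \omega}{5}}}{4}

Case ω < 0 (upper half-plane, counterclockwise contour ⇒ F(ω) = +2πi·ΣRes):
  Res_{z = \frac{4 i}{5}} g(z) = \frac{i \left(- 4 \omega - 5\right) e^{\frac{4 \omega}{5}}}{8} (pole of order 2)
  F(ω) = 2πi·ΣRes = \frac{\pi \left(4 \omega + 5\right) e^{\frac{4 \omega}{5}}}{4}

Both cases combine into a single formula in |ω|:

F(ω) = \frac{\pi \left(5 - 4 \left|{\omega}\right|\right) e^{- \frac{4 \left|{\omega}\right|}{5}}}{4}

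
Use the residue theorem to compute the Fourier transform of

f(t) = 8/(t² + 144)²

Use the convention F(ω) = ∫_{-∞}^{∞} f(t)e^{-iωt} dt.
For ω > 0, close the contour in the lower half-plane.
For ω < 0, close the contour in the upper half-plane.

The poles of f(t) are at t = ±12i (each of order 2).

Let g(z) = f(z)e^{-iωz}; for large |z| the factor e^{-iωz} decays in the lower half-plane when ω > 0 and in the upper half-plane when ω < 0.

Case ω > 0 (lower half-plane, clockwise contour ⇒ F(ω) = -2πi·ΣRes):
  Res_{z = - 12 i} g(z) = \frac{i \left(12 \omega + 1\right) e^{- 12 \omega}}{864} (pole of order 2)
  F(ω) = -2πi·ΣRes = \frac{\pi \left(12 \omega + 1\right) e^{- 12 \omega}}{432}

Case ω < 0 (upper half-plane, counterclockwise contour ⇒ F(ω) = +2πi·ΣRes):
  Res_{z = 12 i} g(z) = \frac{i \left(12 \omega - 1\right) e^{12 \omega}}{864} (pole of order 2)
  F(ω) = 2πi·ΣRes = \frac{\pi \left(1 - 12 \omega\right) e^{12 \omega}}{432}

Both cases combine into a single formula in |ω|:

F(ω) = \frac{\pi \left(12 \left|{\omega}\right| + 1\right) e^{- 12 \left|{\omega}\right|}}{432}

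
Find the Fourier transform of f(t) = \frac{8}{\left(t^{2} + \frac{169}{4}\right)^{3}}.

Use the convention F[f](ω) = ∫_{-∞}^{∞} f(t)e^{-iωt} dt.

F(ω) = \frac{8 \pi \left(169 \omega^{2} + 78 \left|{\omega}\right| + 12\right) e^{- \frac{13 \left|{\omega}\right|}{2}}}{371293}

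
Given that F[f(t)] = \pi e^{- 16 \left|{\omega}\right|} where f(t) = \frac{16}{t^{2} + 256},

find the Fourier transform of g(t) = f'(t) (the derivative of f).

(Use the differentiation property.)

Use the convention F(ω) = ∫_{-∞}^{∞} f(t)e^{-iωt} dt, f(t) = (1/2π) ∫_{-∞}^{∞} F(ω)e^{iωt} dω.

F[g](ω) = i \pi \omega e^{- 16 \left|{\omega}\right|}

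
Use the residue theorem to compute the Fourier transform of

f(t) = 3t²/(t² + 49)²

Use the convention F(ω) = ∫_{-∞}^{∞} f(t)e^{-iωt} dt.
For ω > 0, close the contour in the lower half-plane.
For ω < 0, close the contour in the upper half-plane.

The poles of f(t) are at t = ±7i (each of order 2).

Let g(z) = f(z)e^{-iωz}; for large |z| the factor e^{-iωz} decays in the lower half-plane when ω > 0 and in the upper half-plane when ω < 0.

Case ω > 0 (lower half-plane, clockwise contour ⇒ F(ω) = -2πi·ΣRes):
  Res_{z = - 7 i} g(z) = \frac{3 i \left(1 - 7 \omega\right) e^{- 7 \omega}}{28} (pole of order 2)
  F(ω) = -2πi·ΣRes = \frac{3 \pi \left(1 - 7 \omega\right) e^{- 7 \omega}}{14}

Case ω < 0 (upper half-plane, counterclockwise contour ⇒ F(ω) = +2πi·ΣRes):
  Res_{z = 7 i} g(z) = \frac{3 i \left(- 7 \omega - 1\right) e^{7 \omega}}{28} (pole of order 2)
  F(ω) = 2πi·ΣRes = \frac{3 \pi \left(7 \omega + 1\right) e^{7 \omega}}{14}

Both cases combine into a single formula in |ω|:

F(ω) = \frac{3 \pi \left(1 - 7 \left|{\omega}\right|\right) e^{- 7 \left|{\omega}\right|}}{14}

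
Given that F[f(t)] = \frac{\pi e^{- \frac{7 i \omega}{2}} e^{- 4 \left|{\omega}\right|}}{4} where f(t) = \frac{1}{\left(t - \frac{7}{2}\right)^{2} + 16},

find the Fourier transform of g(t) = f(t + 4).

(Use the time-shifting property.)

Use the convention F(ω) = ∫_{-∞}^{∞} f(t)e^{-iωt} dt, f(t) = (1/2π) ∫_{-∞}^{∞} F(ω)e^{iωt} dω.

F[g](ω) = \frac{\pi e^{\frac{i \omega}{2} - 4 \left|{\omega}\right|}}{4}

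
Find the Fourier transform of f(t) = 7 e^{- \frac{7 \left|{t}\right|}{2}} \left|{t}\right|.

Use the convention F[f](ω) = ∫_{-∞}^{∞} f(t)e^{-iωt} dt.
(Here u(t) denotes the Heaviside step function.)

F(ω) = \frac{56 \left(49 - 4 \omega^{2}\right)}{\left(4 \omega^{2} + 49\right)^{2}}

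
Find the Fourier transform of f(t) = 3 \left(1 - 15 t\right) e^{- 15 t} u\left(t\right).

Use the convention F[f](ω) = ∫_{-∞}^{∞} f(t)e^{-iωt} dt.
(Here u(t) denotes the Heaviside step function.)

F(ω) = \frac{3 i \omega}{- \omega^{2} + 30 i \omega + 225}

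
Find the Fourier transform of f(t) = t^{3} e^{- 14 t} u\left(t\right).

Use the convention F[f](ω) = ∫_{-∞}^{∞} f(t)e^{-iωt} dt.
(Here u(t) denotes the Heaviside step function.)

F(ω) = \frac{6}{\left(i \omega + 14\right)^{4}}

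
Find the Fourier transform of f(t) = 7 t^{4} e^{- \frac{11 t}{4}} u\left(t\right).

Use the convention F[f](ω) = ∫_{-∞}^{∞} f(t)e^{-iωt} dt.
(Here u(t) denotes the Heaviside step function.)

F(ω) = \frac{172032}{\left(4 i \omega + 11\right)^{5}}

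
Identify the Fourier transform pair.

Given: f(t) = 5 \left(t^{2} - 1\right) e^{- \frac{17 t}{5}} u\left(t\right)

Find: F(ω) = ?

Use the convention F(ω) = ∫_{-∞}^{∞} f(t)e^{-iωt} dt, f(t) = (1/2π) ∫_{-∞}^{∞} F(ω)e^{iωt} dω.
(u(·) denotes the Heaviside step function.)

F(ω) = \frac{25 \left(250 i \omega - \left(5 i \omega + 17\right)^{3} + 850\right)}{\left(5 i \omega + 17\right)^{4}}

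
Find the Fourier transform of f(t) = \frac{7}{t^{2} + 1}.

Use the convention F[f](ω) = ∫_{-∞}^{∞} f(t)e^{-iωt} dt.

F(ω) = 7 \pi e^{- \left|{\omega}\right|}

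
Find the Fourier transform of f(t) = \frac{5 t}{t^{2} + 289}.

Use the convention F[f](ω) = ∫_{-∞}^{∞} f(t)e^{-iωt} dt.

F(ω) = - 5 i \pi e^{- 17 \left|{\omega}\right|} \operatorname{sign}{\left(\omega \right)}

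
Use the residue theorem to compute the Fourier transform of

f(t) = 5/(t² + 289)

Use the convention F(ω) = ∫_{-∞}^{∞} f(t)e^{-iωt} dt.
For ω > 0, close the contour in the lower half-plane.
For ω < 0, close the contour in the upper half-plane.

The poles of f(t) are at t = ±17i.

Let g(z) = f(z)e^{-iωz}; for large |z| the factor e^{-iωz} decays in the lower half-plane when ω > 0 and in the upper half-plane when ω < 0.

Case ω > 0 (lower half-plane, clockwise contour ⇒ F(ω) = -2πi·ΣRes):
  Res_{z = - 17 i} g(z) = \frac{5 i e^{- 17 \omega}}{34}
  F(ω) = -2πi·ΣRes = \frac{5 \pi e^{- 17 \omega}}{17}

Case ω < 0 (upper half-plane, counterclockwise contour ⇒ F(ω) = +2πi·ΣRes):
  Res_{z = 17 i} g(z) = - \frac{5 i e^{17 \omega}}{34}
  F(ω) = 2πi·ΣRes = \frac{5 \pi e^{17 \omega}}{17}

Both cases combine into a single formula in |ω|:

F(ω) = \frac{5 \pi e^{- 17 \left|{\omega}\right|}}{17}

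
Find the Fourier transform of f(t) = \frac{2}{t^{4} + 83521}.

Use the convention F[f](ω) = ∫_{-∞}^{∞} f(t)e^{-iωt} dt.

F(ω) = \frac{2 \pi e^{- \frac{17 \sqrt{2} \left|{\omega}\right|}{2}} \sin{\left(\frac{17 \sqrt{2} \left|{\omega}\right|}{2} + \frac{\pi}{4} \right)}}{4913}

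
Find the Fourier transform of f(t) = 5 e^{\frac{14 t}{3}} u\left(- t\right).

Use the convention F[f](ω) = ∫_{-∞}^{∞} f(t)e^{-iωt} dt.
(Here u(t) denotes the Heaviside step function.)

F(ω) = - \frac{15}{3 i \omega - 14}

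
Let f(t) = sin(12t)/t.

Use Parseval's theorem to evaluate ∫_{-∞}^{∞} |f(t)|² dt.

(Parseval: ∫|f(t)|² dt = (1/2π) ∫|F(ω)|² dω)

∫|f(t)|² dt = 12 \pi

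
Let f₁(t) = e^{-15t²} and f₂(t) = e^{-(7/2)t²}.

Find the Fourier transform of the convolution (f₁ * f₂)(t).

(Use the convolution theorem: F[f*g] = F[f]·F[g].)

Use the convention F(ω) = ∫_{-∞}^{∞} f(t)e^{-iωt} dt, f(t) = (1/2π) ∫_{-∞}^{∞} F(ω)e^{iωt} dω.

F[f₁*f₂](ω) = \frac{\sqrt{210} \pi e^{- \frac{37 \omega^{2}}{420}}}{105}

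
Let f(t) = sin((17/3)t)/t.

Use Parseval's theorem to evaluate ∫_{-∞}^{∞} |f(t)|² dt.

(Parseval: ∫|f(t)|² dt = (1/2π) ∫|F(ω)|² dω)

∫|f(t)|² dt = \frac{17 \pi}{3}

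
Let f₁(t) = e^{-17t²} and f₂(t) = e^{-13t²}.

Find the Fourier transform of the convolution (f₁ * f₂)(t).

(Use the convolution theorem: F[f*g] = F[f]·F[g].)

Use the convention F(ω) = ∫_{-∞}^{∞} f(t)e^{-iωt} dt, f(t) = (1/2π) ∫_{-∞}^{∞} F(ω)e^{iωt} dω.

F[f₁*f₂](ω) = \frac{\sqrt{221} \pi e^{- \frac{15 \omega^{2}}{442}}}{221}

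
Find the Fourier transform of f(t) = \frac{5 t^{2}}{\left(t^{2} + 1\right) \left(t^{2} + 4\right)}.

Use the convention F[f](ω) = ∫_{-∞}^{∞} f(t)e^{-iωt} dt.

F(ω) = \frac{5 \pi \left(2 - e^{\left|{\omega}\right|}\right) e^{- 2 \left|{\omega}\right|}}{3}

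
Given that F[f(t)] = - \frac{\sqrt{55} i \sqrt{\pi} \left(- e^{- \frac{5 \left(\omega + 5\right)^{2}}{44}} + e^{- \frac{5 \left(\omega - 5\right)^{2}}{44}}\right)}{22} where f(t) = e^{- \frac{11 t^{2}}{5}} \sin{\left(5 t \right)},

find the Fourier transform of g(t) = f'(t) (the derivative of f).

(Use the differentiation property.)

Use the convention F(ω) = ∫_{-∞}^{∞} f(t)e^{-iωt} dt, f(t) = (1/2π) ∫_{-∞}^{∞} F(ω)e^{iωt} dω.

F[g](ω) = \frac{\sqrt{55} \sqrt{\pi} \omega \left(e^{\frac{25 \omega}{11}} - 1\right) e^{- \frac{5 \omega^{2}}{44} - \frac{25 \omega}{22} - \frac{125}{44}}}{22}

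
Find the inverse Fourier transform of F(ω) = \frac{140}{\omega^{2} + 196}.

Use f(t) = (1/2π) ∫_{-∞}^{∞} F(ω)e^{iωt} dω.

f(t) = 5 e^{- 14 \left|{t}\right|}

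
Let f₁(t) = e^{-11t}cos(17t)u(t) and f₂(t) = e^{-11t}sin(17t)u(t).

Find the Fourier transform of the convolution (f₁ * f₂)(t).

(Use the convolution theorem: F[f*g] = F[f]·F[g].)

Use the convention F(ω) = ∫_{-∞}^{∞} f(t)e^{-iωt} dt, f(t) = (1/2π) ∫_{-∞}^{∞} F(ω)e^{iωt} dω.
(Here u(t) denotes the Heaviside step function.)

F[f₁*f₂](ω) = \frac{17 \left(i \omega + 11\right)}{\left(\left(i \omega + 11\right)^{2} + 289\right)^{2}}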